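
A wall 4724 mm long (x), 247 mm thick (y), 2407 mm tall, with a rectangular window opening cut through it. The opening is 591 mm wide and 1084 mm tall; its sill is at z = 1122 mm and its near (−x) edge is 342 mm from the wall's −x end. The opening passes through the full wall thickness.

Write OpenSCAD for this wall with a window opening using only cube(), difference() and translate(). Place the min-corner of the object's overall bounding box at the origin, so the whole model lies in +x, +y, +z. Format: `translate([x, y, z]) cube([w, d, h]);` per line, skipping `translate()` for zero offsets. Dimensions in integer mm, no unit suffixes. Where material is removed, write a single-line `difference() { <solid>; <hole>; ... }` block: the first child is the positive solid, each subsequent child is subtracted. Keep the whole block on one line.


difference() { cube([4724, 247, 2407]); translate([342, 0, 1122]) cube([591, 247, 1084]); }


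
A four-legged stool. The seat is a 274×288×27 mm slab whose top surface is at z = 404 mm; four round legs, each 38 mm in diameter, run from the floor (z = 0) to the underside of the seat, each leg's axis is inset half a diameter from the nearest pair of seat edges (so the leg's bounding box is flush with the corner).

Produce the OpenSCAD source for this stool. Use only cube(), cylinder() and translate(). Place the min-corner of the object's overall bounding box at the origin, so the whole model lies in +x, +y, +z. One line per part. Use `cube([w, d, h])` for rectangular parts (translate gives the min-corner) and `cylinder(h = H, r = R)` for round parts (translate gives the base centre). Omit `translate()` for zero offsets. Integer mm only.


// leg_h = 404 - 27 = 377
translate([0, 0, 377]) cube([274, 288, 27]);
translate([19, 19, 0]) cylinder(h = 377, r = 19);
translate([255, 19, 0]) cylinder(h = 377, r = 19);
translate([19, 269, 0]) cylinder(h = 377, r = 19);
translate([255, 269, 0]) cylinder(h = 377, r = 19);


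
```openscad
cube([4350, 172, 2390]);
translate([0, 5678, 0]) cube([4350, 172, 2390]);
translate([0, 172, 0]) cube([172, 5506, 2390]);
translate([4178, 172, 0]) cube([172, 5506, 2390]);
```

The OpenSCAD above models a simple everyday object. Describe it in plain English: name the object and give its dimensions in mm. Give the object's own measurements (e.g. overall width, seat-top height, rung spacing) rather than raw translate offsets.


The wall frame of a small rectangular building: four walls, each 2390 mm tall and 172 mm thick, enclosing a footprint 4350 mm (x) by 5850 mm (y) outside-to-outside, with no floor or roof. The front and back walls (the −y and +y sides) span the full width; the two side walls fit between them.


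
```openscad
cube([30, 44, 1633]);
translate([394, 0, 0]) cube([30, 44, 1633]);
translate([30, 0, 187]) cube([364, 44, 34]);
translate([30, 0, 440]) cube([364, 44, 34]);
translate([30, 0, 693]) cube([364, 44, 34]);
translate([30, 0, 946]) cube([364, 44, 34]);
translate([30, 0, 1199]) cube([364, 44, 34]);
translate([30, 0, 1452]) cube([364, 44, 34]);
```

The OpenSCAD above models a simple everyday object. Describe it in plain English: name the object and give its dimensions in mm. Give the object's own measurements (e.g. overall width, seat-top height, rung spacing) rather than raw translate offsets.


A straight ladder. Two 30×44 mm vertical rails, 1633 mm tall, stand 424 mm apart (outside-to-outside) with their front faces coplanar on the −y side. 6 rungs, each 44 mm deep and 34 mm tall, span between the inner faces of the rails, front faces flush with the rails. The lowest rung's underside is at z = 187 mm and rungs are spaced 253 mm apart (underside to underside).


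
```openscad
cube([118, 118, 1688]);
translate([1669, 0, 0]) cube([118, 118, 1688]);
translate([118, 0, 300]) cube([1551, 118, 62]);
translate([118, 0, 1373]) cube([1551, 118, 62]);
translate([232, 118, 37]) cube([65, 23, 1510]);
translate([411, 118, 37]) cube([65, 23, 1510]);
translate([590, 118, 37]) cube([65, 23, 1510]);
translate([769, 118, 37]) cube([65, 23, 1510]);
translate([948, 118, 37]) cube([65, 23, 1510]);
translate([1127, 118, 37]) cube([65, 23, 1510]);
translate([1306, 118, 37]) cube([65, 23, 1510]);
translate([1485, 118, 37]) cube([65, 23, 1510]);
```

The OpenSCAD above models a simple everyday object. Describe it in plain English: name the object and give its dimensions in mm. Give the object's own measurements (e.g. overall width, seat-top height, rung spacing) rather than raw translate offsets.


A fence section. Two 118×118 mm posts, 1688 mm tall, stand on the floor with a clear span of 1551 mm between their inner faces. Two horizontal rails of 118×62 mm section span the gap between the posts with their undersides at z = 300 mm and z = 1373 mm, flush with the posts' −y face. 8 pickets, each 65 mm wide, 23 mm thick and 1510 mm tall, are fixed to the +y face of the rails with their bottoms at z = 37 mm, spaced across the span with a 114 mm gap after the −x post and between neighbouring pickets, with 119 mm left before the +x post.


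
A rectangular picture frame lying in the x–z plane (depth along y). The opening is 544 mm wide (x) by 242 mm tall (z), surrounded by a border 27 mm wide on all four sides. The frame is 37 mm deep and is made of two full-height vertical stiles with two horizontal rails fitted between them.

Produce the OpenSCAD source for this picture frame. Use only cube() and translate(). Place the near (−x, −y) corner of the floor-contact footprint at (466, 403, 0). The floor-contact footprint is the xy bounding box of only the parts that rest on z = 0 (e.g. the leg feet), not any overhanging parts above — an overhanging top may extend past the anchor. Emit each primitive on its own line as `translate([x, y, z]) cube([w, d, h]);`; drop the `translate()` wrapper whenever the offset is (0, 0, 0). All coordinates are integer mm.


translate([466, 403, 0]) cube([27, 37, 296]);
translate([1037, 403, 0]) cube([27, 37, 296]);
translate([493, 403, 0]) cube([544, 37, 27]);
translate([493, 403, 269]) cube([544, 37, 27]);


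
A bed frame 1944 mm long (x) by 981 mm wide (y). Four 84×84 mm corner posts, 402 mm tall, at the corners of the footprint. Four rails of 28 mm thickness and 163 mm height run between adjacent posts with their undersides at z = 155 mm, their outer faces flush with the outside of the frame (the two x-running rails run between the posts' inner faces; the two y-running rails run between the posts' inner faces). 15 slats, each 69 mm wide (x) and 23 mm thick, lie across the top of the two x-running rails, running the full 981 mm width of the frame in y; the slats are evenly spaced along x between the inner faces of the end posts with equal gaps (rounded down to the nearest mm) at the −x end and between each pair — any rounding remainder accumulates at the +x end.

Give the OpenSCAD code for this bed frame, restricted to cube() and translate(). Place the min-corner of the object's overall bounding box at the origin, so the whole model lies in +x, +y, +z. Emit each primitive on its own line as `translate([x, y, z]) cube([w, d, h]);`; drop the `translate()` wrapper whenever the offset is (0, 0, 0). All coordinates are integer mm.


cube([84, 84, 402]);
translate([0, 897, 0]) cube([84, 84, 402]);
translate([1860, 0, 0]) cube([84, 84, 402]);
translate([1860, 897, 0]) cube([84, 84, 402]);
translate([84, 0, 155]) cube([1776, 28, 163]);
translate([84, 953, 155]) cube([1776, 28, 163]);
translate([0, 84, 155]) cube([28, 813, 163]);
translate([1916, 84, 155]) cube([28, 813, 163]);
translate([130, 0, 318]) cube([69, 981, 23]);
translate([245, 0, 318]) cube([69, 981, 23]);
translate([360, 0, 318]) cube([69, 981, 23]);
translate([475, 0, 318]) cube([69, 981, 23]);
translate([590, 0, 318]) cube([69, 981, 23]);
translate([705, 0, 318]) cube([69, 981, 23]);
translate([820, 0, 318]) cube([69, 981, 23]);
translate([935, 0, 318]) cube([69, 981, 23]);
translate([1050, 0, 318]) cube([69, 981, 23]);
translate([1165, 0, 318]) cube([69, 981, 23]);
translate([1280, 0, 318]) cube([69, 981, 23]);
translate([1395, 0, 318]) cube([69, 981, 23]);
translate([1510, 0, 318]) cube([69, 981, 23]);
translate([1625, 0, 318]) cube([69, 981, 23]);
translate([1740, 0, 318]) cube([69, 981, 23]);


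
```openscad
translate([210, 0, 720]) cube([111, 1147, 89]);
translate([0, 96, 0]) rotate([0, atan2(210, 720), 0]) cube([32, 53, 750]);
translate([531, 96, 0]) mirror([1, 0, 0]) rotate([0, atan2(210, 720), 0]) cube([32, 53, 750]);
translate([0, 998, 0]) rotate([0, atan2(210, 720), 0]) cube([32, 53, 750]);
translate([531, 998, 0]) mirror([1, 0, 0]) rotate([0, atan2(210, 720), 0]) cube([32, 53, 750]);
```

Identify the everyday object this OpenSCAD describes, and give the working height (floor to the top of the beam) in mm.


A sawhorse. The overall height is 809 mm.

A beam across two mirrored pairs of raked legs — a sawhorse. The beam's underside is at z = 720 (matching the legs' vertical rise in atan2(210, 720)) and the beam is 89 mm tall, so its top is at 720 + 89 = 809 mm. The raked legs top out at the beam's underside, so that is the highest point.


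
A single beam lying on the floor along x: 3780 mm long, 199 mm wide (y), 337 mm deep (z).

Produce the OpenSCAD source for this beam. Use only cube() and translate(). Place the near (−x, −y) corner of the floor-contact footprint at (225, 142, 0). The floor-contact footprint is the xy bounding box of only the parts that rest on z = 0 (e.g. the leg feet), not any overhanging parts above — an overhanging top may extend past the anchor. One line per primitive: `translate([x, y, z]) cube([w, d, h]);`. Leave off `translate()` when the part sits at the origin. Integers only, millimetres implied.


translate([225, 142, 0]) cube([3780, 199, 337]);


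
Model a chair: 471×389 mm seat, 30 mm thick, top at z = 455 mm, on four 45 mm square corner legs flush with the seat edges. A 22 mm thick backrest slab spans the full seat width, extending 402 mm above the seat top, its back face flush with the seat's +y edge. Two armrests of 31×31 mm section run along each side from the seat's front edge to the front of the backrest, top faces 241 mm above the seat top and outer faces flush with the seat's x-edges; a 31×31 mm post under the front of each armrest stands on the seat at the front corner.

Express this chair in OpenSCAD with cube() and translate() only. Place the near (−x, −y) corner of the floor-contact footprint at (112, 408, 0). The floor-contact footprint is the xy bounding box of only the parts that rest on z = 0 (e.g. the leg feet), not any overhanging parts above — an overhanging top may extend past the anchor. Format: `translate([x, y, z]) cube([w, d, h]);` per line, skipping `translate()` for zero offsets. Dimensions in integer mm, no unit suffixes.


translate([112, 408, 425]) cube([471, 389, 30]);
translate([112, 408, 0]) cube([45, 45, 425]);
translate([538, 408, 0]) cube([45, 45, 425]);
translate([112, 752, 0]) cube([45, 45, 425]);
translate([538, 752, 0]) cube([45, 45, 425]);
translate([112, 775, 455]) cube([471, 22, 402]);
translate([112, 408, 665]) cube([31, 367, 31]);
translate([552, 408, 665]) cube([31, 367, 31]);
translate([112, 408, 455]) cube([31, 31, 210]);
translate([552, 408, 455]) cube([31, 31, 210]);


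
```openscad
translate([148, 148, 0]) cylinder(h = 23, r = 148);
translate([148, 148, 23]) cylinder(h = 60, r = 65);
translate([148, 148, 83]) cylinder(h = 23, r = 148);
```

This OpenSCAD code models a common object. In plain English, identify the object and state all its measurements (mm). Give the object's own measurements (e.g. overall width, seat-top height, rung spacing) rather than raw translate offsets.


A spool: two coaxial disc flanges of radius 148 mm and thickness 23 mm, joined by a core cylinder of radius 65 mm and height 60 mm. The lower flange rests on z = 0 and the three cylinders share a vertical axis.


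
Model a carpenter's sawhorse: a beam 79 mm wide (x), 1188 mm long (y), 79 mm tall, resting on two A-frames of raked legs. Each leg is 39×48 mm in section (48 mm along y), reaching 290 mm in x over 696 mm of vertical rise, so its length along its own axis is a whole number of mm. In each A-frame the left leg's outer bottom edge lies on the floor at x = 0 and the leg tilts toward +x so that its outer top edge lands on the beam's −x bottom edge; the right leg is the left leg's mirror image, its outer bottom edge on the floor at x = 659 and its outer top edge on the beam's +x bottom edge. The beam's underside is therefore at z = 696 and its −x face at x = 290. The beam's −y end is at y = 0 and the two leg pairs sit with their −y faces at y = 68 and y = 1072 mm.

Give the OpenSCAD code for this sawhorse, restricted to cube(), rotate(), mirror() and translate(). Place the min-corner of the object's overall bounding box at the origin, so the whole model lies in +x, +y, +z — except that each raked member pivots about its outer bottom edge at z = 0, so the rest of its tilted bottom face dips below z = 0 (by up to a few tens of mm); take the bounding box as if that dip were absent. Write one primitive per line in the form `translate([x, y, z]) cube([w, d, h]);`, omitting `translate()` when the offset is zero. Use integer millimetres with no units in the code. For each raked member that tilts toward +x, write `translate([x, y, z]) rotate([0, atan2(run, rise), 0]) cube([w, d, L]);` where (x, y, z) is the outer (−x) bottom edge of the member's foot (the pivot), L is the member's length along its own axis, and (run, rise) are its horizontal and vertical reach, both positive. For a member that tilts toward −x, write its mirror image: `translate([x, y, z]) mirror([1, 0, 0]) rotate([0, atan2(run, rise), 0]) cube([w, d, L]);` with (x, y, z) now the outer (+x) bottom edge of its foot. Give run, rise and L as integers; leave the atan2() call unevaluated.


translate([290, 0, 696]) cube([79, 1188, 79]);
translate([0, 68, 0]) rotate([0, atan2(290, 696), 0]) cube([39, 48, 754]);
translate([659, 68, 0]) mirror([1, 0, 0]) rotate([0, atan2(290, 696), 0]) cube([39, 48, 754]);
translate([0, 1072, 0]) rotate([0, atan2(290, 696), 0]) cube([39, 48, 754]);
translate([659, 1072, 0]) mirror([1, 0, 0]) rotate([0, atan2(290, 696), 0]) cube([39, 48, 754]);


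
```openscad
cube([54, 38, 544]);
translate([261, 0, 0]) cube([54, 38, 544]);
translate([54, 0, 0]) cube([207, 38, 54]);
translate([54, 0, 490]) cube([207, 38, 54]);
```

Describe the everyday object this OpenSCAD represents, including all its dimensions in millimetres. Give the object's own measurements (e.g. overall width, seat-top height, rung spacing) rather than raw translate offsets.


A rectangular picture frame lying in the x–z plane (depth along y). The opening is 207 mm wide (x) by 436 mm tall (z), surrounded by a border 54 mm wide on all four sides. The frame is 38 mm deep and is made of two full-height vertical stiles with two horizontal rails fitted between them.


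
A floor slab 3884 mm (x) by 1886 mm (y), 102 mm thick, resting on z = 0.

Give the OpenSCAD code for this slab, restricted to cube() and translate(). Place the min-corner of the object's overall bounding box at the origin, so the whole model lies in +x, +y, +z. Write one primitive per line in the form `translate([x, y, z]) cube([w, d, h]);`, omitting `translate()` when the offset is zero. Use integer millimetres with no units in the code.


cube([3884, 1886, 102]);


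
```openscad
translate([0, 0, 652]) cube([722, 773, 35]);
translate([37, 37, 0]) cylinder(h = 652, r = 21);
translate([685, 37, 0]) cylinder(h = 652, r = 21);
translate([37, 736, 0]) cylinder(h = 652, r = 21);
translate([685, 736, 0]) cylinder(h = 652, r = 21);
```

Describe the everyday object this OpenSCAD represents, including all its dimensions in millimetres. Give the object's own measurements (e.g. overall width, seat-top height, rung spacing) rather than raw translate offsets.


A table: top 722 mm (x) × 773 mm (y), 35 mm thick, upper face at z = 687 mm, on four round legs of 42 mm diameter, each leg's bounding box inset 16 mm from the nearest pair of top edges from z = 0 to the bottom of the top.


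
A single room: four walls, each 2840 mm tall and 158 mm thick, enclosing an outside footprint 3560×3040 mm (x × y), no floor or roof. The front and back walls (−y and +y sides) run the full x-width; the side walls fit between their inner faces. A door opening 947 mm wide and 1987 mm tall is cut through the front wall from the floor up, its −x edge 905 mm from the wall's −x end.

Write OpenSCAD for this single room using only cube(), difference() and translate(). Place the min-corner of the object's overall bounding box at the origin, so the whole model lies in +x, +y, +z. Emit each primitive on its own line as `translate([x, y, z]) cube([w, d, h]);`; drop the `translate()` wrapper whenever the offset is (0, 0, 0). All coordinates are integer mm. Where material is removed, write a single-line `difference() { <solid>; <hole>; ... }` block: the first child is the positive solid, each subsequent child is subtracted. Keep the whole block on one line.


difference() { cube([3560, 158, 2840]); translate([905, 0, 0]) cube([947, 158, 1987]); }
translate([0, 2882, 0]) cube([3560, 158, 2840]);
translate([0, 158, 0]) cube([158, 2724, 2840]);
translate([3402, 158, 0]) cube([158, 2724, 2840]);


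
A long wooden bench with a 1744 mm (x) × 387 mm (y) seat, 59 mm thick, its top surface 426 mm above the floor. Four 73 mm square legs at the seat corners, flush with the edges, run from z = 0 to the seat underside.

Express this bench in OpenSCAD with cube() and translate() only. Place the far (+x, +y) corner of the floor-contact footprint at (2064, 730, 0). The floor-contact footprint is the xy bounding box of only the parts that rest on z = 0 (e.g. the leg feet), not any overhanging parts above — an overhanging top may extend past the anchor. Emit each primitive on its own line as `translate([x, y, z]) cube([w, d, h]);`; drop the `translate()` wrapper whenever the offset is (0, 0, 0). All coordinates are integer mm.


translate([320, 343, 367]) cube([1744, 387, 59]);
translate([320, 343, 0]) cube([73, 73, 367]);
translate([320, 657, 0]) cube([73, 73, 367]);
translate([1991, 343, 0]) cube([73, 73, 367]);
translate([1991, 657, 0]) cube([73, 73, 367]);


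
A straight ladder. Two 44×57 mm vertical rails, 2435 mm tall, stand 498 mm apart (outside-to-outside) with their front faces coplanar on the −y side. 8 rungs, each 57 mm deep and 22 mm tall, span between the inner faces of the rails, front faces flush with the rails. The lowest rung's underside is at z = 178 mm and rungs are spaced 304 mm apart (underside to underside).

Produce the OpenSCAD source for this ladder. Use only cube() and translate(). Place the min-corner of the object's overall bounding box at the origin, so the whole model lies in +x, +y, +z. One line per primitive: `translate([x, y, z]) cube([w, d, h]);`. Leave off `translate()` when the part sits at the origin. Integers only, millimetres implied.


cube([44, 57, 2435]);
translate([454, 0, 0]) cube([44, 57, 2435]);
translate([44, 0, 178]) cube([410, 57, 22]);
translate([44, 0, 482]) cube([410, 57, 22]);
translate([44, 0, 786]) cube([410, 57, 22]);
translate([44, 0, 1090]) cube([410, 57, 22]);
translate([44, 0, 1394]) cube([410, 57, 22]);
translate([44, 0, 1698]) cube([410, 57, 22]);
translate([44, 0, 2002]) cube([410, 57, 22]);
translate([44, 0, 2306]) cube([410, 57, 22]);


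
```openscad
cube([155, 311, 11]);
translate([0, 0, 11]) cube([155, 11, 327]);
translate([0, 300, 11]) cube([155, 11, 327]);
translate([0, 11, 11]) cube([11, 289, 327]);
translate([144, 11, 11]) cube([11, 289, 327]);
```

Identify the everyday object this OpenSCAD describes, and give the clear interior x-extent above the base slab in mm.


An open box. The internal width is 133 mm.

A 155×311 base slab with four walls standing on it — an open box. The base is 155 mm wide and the walls are 11 mm thick, so the internal width is 155 − 2 × 11 = 133 mm.


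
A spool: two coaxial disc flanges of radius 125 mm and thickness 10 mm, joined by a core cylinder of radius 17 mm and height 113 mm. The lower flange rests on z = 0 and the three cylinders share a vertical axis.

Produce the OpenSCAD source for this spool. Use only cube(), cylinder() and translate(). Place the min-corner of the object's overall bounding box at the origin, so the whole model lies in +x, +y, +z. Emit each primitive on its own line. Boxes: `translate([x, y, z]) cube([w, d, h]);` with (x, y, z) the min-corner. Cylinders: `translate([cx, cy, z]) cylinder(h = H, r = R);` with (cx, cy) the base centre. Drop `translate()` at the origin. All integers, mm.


translate([125, 125, 0]) cylinder(h = 10, r = 125);
translate([125, 125, 10]) cylinder(h = 113, r = 17);
translate([125, 125, 123]) cylinder(h = 10, r = 125);


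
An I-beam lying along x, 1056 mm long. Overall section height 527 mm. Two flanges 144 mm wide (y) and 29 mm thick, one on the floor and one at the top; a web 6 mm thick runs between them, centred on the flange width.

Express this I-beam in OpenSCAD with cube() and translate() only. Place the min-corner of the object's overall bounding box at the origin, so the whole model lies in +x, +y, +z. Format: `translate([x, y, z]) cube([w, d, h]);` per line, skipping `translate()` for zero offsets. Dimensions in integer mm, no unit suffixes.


cube([1056, 144, 29]);
translate([0, 69, 29]) cube([1056, 6, 469]);
translate([0, 0, 498]) cube([1056, 144, 29]);


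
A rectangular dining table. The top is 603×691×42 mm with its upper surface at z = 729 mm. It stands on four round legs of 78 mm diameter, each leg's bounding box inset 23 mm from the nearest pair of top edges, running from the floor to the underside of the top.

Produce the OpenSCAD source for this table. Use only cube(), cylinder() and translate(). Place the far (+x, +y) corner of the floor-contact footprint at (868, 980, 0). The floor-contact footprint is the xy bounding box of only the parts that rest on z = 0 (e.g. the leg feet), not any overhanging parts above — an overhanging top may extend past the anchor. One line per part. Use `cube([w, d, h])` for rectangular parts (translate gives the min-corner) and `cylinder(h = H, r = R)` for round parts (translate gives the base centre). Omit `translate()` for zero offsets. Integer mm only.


translate([288, 312, 687]) cube([603, 691, 42]);
translate([350, 374, 0]) cylinder(h = 687, r = 39);
translate([829, 374, 0]) cylinder(h = 687, r = 39);
translate([350, 941, 0]) cylinder(h = 687, r = 39);
translate([829, 941, 0]) cylinder(h = 687, r = 39);


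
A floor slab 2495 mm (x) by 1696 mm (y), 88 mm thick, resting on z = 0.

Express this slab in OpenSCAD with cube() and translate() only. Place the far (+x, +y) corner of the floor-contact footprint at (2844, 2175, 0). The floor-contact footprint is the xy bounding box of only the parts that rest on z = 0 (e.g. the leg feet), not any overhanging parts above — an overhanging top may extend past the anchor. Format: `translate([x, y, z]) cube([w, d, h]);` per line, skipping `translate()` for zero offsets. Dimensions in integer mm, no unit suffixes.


translate([349, 479, 0]) cube([2495, 1696, 88]);


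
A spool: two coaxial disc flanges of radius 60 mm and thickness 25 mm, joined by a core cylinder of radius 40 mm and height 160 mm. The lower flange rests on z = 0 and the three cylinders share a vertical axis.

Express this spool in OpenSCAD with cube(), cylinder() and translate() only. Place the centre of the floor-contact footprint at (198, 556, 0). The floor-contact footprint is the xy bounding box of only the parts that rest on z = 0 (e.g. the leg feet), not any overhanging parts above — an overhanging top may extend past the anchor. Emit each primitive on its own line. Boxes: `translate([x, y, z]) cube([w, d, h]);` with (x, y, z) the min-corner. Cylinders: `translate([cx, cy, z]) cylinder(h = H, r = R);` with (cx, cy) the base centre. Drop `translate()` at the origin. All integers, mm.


translate([198, 556, 0]) cylinder(h = 25, r = 60);
translate([198, 556, 25]) cylinder(h = 160, r = 40);
translate([198, 556, 185]) cylinder(h = 25, r = 60);


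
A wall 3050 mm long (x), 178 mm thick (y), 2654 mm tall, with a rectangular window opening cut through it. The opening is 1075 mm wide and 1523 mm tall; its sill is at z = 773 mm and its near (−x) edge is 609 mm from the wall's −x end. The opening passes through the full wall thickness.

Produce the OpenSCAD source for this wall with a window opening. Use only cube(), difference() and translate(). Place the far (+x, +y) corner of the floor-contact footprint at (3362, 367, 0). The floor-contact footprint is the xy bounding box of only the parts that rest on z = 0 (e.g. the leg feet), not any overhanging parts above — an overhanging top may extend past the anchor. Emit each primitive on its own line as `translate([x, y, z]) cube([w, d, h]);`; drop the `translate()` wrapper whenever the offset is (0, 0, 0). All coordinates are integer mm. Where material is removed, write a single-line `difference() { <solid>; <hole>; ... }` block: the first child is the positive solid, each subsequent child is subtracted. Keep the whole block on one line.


difference() { translate([312, 189, 0]) cube([3050, 178, 2654]); translate([921, 189, 773]) cube([1075, 178, 1523]); }


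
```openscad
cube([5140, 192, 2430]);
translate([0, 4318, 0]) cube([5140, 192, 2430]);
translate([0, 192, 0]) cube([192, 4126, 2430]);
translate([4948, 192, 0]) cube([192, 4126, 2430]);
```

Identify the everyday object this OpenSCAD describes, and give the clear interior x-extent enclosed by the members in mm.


A house (or room) frame. The interior width is 4756 mm.

Four 2430 mm walls enclosing a rectangle with no floor or roof — a room or house frame. Outside width is 5140 mm and wall thickness is 192 mm, so the interior width is 5140 − 2 × 192 = 4756 mm.


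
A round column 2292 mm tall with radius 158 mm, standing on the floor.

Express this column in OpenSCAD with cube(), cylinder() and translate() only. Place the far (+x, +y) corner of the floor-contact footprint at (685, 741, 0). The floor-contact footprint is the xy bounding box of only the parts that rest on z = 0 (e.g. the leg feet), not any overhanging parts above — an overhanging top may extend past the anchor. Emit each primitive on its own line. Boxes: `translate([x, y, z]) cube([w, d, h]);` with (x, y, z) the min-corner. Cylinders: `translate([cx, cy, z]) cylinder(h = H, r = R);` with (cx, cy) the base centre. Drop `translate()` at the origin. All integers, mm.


translate([527, 583, 0]) cylinder(h = 2292, r = 158);


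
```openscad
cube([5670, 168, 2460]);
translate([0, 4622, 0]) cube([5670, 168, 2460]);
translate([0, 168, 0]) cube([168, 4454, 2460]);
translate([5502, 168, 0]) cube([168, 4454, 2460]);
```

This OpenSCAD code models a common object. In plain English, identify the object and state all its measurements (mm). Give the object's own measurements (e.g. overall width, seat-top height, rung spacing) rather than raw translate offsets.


The wall frame of a small rectangular building: four walls, each 2460 mm tall and 168 mm thick, enclosing a footprint 5670 mm (x) by 4790 mm (y) outside-to-outside, with no floor or roof. The front and back walls (the −y and +y sides) span the full width; the two side walls fit between them.


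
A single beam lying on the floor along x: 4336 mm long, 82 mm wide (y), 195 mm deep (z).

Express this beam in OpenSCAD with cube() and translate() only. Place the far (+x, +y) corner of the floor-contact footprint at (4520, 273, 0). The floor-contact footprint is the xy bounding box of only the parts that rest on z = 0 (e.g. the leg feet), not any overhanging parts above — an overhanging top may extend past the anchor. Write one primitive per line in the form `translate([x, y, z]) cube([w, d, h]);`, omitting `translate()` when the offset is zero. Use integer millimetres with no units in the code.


translate([184, 191, 0]) cube([4336, 82, 195]);


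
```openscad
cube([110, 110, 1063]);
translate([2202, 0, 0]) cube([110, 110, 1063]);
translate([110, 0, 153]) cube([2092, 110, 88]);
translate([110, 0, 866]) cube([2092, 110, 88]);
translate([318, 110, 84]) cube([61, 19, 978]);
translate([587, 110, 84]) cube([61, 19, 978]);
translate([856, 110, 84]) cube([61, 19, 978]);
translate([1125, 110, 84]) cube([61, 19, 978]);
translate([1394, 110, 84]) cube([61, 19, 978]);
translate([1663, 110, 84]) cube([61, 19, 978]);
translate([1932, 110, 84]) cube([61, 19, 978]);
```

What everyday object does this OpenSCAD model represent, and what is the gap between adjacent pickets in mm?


A fence section. The picket gap is 208 mm.

Two posts, two rails, 7 pickets — a fence section. Span 2092 mm holds 7 pickets of 61 mm with 8 equal gaps: ⌊(2092 − 7·61) / 8⌋ = 208 mm.


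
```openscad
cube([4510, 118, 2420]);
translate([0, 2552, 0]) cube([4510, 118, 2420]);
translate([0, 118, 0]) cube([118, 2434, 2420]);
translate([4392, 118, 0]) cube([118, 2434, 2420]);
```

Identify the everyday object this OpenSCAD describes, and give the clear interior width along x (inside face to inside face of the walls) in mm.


A house (or room) frame. The interior width is 4274 mm.

Four 2420 mm walls enclosing a rectangle with no floor or roof — a room or house frame. Outside width is 4510 mm and wall thickness is 118 mm, so the interior width is 4510 − 2 × 118 = 4274 mm.


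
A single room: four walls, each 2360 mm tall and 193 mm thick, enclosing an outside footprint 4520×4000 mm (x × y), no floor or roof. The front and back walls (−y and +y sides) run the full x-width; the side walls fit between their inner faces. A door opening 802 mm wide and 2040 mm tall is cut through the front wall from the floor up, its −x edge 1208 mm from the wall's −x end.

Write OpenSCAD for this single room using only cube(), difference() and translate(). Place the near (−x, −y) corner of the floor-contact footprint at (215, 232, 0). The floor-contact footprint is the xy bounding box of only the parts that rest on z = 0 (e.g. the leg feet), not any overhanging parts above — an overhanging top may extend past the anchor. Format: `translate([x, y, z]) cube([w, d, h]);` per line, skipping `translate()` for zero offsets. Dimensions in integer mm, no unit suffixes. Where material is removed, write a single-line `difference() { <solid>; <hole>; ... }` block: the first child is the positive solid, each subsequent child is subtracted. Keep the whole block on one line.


difference() { translate([215, 232, 0]) cube([4520, 193, 2360]); translate([1423, 232, 0]) cube([802, 193, 2040]); }
translate([215, 4039, 0]) cube([4520, 193, 2360]);
translate([215, 425, 0]) cube([193, 3614, 2360]);
translate([4542, 425, 0]) cube([193, 3614, 2360]);


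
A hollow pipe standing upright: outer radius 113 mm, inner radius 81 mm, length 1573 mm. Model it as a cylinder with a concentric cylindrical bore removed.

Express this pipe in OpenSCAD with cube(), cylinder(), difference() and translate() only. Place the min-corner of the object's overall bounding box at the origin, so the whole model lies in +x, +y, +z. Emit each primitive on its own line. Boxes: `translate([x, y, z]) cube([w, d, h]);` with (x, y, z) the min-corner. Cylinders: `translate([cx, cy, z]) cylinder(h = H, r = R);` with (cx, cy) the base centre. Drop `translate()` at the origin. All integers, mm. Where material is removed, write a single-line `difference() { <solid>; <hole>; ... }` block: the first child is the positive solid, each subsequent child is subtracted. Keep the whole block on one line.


difference() { translate([113, 113, 0]) cylinder(h = 1573, r = 113); translate([113, 113, 0]) cylinder(h = 1573, r = 81); }


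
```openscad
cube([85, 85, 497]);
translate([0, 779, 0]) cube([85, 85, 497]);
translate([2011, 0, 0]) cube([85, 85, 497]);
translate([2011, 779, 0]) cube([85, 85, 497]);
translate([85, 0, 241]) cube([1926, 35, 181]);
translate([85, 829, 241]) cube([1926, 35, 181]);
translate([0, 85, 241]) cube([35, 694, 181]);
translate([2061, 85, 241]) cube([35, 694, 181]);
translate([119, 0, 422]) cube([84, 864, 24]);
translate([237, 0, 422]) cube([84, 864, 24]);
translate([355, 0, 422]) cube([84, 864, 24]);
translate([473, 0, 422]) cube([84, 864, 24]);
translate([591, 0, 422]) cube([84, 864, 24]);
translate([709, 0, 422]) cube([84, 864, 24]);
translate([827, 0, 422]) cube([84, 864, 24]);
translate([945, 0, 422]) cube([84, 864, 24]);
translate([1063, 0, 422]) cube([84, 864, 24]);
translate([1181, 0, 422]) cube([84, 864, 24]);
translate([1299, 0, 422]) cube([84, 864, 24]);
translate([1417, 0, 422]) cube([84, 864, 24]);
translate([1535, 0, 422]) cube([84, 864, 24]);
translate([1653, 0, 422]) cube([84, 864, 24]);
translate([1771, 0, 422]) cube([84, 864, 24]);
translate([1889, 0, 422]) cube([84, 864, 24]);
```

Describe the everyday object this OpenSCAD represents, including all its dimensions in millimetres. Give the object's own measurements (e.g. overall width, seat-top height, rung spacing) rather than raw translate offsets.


A bed frame 2096 mm long (x) by 864 mm wide (y). Four 85×85 mm corner posts, 497 mm tall, at the corners of the footprint. Four rails of 35 mm thickness and 181 mm height run between adjacent posts with their undersides at z = 241 mm, their outer faces flush with the outside of the frame (the two x-running rails run between the posts' inner faces; the two y-running rails run between the posts' inner faces). 16 slats, each 84 mm wide (x) and 24 mm thick, lie across the top of the two x-running rails, running the full 864 mm width of the frame in y; along x they sit between the end posts with a 34 mm gap after the −x posts and between neighbouring slats, leaving 38 mm before the +x posts.


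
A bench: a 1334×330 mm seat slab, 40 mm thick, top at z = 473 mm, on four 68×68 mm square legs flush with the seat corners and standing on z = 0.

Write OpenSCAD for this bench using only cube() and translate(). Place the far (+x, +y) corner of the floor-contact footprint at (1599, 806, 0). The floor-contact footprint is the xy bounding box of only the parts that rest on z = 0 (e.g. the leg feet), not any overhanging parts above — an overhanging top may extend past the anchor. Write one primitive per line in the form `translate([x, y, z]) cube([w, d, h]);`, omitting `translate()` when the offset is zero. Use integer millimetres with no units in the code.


translate([265, 476, 433]) cube([1334, 330, 40]);
translate([265, 476, 0]) cube([68, 68, 433]);
translate([265, 738, 0]) cube([68, 68, 433]);
translate([1531, 476, 0]) cube([68, 68, 433]);
translate([1531, 738, 0]) cube([68, 68, 433]);


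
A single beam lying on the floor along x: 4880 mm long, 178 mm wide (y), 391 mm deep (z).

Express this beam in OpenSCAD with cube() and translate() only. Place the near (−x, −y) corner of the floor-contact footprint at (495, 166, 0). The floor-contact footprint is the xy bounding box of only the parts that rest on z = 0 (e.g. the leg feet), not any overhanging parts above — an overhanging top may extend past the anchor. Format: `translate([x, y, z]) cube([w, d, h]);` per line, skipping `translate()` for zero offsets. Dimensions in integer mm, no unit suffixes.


translate([495, 166, 0]) cube([4880, 178, 391]);


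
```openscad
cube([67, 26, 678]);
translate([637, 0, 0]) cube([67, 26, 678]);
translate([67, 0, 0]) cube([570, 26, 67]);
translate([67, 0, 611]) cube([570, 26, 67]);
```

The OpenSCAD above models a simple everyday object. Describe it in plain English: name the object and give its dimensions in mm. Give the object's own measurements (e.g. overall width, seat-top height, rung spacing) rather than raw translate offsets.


A rectangular picture frame lying in the x–z plane (depth along y). The opening is 570 mm wide (x) by 544 mm tall (z), surrounded by a border 67 mm wide on all four sides. The frame is 26 mm deep and is made of two full-height vertical stiles with two horizontal rails fitted between them.


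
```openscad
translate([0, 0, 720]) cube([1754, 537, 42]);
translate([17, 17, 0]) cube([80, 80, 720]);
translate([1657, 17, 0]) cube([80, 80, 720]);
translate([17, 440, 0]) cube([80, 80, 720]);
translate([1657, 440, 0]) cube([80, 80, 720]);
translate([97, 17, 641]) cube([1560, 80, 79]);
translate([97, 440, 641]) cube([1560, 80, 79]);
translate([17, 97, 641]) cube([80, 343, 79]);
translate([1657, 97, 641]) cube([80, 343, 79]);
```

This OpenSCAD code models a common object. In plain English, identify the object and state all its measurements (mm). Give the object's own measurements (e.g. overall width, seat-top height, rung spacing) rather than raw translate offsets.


A rectangular dining table. The top is 1754×537×42 mm with its upper surface at z = 762 mm. It stands on four 80×80 mm square legs, each inset 17 mm from the nearest pair of top edges, running from the floor to the underside of the top. Four apron rails, 80 mm thick and 79 mm tall, run between adjacent legs with their top edges flush with the underside of the top and their outer faces flush with the legs' outer faces.


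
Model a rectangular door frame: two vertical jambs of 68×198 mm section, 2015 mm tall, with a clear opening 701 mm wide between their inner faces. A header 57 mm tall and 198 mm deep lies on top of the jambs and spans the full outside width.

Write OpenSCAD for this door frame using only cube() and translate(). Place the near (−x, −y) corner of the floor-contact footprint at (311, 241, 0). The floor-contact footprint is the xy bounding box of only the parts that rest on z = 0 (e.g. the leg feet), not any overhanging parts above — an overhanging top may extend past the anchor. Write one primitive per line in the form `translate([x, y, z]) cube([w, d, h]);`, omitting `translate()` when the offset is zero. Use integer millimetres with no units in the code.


translate([311, 241, 0]) cube([68, 198, 2015]);
translate([1080, 241, 0]) cube([68, 198, 2015]);
translate([311, 241, 2015]) cube([837, 198, 57]);


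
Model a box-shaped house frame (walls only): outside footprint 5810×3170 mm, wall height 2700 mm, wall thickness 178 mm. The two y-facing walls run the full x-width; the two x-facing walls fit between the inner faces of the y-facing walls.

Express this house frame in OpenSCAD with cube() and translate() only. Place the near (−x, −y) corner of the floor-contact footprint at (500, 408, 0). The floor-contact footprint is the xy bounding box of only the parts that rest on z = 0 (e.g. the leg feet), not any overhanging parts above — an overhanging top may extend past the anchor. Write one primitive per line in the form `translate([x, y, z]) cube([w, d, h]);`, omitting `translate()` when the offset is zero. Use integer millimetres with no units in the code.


translate([500, 408, 0]) cube([5810, 178, 2700]);
translate([500, 3400, 0]) cube([5810, 178, 2700]);
translate([500, 586, 0]) cube([178, 2814, 2700]);
translate([6132, 586, 0]) cube([178, 2814, 2700]);


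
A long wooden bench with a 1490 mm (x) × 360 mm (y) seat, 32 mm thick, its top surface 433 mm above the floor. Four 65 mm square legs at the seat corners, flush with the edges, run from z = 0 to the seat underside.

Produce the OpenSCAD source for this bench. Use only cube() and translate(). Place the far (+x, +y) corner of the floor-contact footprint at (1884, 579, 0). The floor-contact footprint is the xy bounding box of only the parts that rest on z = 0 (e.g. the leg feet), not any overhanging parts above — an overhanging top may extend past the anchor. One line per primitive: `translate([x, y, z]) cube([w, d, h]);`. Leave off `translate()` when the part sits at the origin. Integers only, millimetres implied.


translate([394, 219, 401]) cube([1490, 360, 32]);
translate([394, 219, 0]) cube([65, 65, 401]);
translate([394, 514, 0]) cube([65, 65, 401]);
translate([1819, 219, 0]) cube([65, 65, 401]);
translate([1819, 514, 0]) cube([65, 65, 401]);


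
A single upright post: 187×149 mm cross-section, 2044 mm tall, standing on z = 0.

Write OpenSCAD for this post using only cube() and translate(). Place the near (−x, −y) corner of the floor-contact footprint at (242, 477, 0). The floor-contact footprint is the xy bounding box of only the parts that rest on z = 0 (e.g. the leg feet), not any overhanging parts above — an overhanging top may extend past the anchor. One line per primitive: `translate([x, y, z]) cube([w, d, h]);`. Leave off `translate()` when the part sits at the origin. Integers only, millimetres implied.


translate([242, 477, 0]) cube([187, 149, 2044]);
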